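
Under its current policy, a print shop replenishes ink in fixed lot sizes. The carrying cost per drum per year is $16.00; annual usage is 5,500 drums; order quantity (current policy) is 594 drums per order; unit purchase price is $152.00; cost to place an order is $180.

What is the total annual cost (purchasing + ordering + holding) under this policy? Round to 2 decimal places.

$842,418.67

Annual ordering cost = (D/Q)·S = (5,500/594) × 180 = $1,666.67
Annual holding cost  = (Q/2)·H = (594/2) × 16 = $4,752.00
Purchase cost = D·C = 5,500 × 152 = $836,000.00
Total = $1,666.67 + $4,752.00 + $836,000.00 = $842,418.67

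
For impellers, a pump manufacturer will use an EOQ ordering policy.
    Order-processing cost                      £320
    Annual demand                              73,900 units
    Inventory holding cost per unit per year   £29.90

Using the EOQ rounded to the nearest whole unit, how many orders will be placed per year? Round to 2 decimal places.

Q* = √(2·D·S / H) = √(2·73,900·320 / 29.9) = √1,581,806.0 ≈ 1,257.70 → Q = 1,258
N = D/Q = 73,900/1,258 ≈ 58.744 orders/yr

58.74 orders per year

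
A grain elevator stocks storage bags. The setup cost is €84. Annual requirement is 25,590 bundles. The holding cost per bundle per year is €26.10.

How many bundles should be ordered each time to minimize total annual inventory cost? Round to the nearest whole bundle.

406 bundles

2DS/H = 2·25,590·84/26.1 = 164,717.24
EOQ = √164,717.24 ≈ 405.85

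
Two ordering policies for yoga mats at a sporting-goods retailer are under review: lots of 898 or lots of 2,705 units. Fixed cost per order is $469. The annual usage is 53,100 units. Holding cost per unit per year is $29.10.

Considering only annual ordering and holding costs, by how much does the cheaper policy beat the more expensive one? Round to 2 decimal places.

For each Q, cost = (D/Q)·S + (Q/2)·H.
TC(898) = (53,100/898)×469 + (898/2)×29.1 = $40,798.53
TC(2,705) = (53,100/2,705)×469 + (2,705/2)×29.1 = $48,564.37
|ΔTC| = |$40,798.53 − $48,564.37| = $7,765.84

$7,765.84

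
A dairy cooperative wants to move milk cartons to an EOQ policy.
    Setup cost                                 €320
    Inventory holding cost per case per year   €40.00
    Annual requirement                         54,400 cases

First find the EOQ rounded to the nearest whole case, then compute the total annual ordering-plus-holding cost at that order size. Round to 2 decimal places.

Optimal lot size Q* = (2 × 54,400 × €320 / €40)^½ ≈ 932.95 → Q = 933 cases
Annual ordering cost = (D/Q)·S = (54,400/933) × 320 = €18,658.09
Annual holding cost  = (Q/2)·H = (933/2) × 40 = €18,660.00
Total = €18,658.09 + €18,660.00 = €37,318.09

€37,318.09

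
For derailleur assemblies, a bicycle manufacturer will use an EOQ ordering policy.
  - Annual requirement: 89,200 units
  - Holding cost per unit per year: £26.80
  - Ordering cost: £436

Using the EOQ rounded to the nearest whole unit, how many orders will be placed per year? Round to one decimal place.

2DS/H = 2·89,200·436/26.8 = 2,902,328.36
EOQ = √2,902,328.36 ≈ 1,703.62 → Q = 1,704
N = D/Q = 89,200/1,704 ≈ 52.347 orders/yr

52.3 orders per year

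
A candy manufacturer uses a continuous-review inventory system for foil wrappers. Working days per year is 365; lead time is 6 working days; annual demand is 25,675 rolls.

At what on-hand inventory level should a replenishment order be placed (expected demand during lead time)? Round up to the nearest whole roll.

Daily demand d = 25,675 / 365 = 70.342 rolls/day
Demand during lead time = 70.342 × 6 = 422.05
Reorder point = 422.05 → round up

423 rolls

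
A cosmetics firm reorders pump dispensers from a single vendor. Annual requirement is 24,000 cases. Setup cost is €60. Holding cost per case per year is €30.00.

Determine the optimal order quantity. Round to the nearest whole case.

310 cases

Q* = √(2·D·S / H) = √(2·24,000·60 / 30) = √96,000.0 ≈ 309.84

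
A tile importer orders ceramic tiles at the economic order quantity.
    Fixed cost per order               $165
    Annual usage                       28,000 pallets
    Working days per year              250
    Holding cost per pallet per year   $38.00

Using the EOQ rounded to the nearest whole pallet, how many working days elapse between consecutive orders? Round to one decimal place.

4.4 days

EOQ = √(2DS/H) = √(2 × 28,000 × 165 / 38)
    = √(243,157.89) ≈ 493.11 → Q = 493 pallets
Days between orders = 250 / (D/Q) = 250 / 56.795 ≈ 4.402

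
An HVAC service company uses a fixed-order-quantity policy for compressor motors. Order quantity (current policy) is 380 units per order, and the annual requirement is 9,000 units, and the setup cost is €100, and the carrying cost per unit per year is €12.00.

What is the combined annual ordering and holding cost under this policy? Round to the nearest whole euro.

Ordering: D/Q × S = 9,000/380 × €100 = €2,368.42
Holding:  Q/2 × H = 380/2 × €12 = €2,280.00
Total = €2,368.42 + €2,280.00 = €4,648.42

€4,648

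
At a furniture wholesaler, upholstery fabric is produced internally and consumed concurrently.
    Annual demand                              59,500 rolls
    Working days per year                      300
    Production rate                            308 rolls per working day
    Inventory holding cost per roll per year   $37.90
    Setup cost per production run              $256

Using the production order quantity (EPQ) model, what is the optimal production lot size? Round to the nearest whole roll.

1,502 rolls

Daily demand d = 59,500/300 = 198.333; p = 308; 1 − d/p = 0.35606
EPQ = √(2DS / (H(1 − d/p)))
    = √(2 × 59,500 × 256 / (37.9 × 0.35606)) ≈ 1,502.49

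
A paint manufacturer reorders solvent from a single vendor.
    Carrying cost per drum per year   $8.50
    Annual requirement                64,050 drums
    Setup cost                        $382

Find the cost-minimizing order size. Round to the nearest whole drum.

Optimal lot size Q* = (2 × 64,050 × $382 / $8.5)^½ ≈ 2,399.37

2,399 drums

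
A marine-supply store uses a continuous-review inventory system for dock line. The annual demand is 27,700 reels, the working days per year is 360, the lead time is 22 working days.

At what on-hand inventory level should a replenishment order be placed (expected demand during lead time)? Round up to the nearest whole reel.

Daily demand d = 27,700 / 360 = 76.944 reels/day
Demand during lead time = 76.944 × 22 = 1,692.78
Reorder point = 1,692.78 → round up

1,693 reels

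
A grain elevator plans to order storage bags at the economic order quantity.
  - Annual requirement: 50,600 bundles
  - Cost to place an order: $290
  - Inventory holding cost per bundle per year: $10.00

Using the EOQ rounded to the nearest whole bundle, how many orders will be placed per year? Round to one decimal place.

EOQ = √(2DS/H) = √(2 × 50,600 × 290 / 10)
    = √(2,934,800.00) ≈ 1,713.13 → Q = 1,713
Orders per year = D/Q = 50,600 / 1,713 = 29.539

29.5 orders per year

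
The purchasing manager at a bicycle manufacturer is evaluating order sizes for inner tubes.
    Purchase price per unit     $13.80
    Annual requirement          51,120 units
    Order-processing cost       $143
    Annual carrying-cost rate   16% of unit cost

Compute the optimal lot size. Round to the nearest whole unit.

2,573 units

Carrying cost H = $13.8 × 16% = $2.2080/unit/yr
2DS/H = 2·51,120·143/2.208 = 6,621,521.74
EOQ = √6,621,521.74 ≈ 2,573.23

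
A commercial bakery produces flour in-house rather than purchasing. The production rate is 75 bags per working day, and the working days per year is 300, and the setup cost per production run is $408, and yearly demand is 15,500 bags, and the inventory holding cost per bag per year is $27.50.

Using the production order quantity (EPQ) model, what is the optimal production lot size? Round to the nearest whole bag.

1,216 bags

d = 15,500/300 = 51.6667 bags/day;  effective holding cost H(1 − d/p) = 27.5·(1 − 51.6667/75) = 8.55556
Q* = √(2DS / H_eff) = √(2·15,500·408 / 8.55556) ≈ 1,215.87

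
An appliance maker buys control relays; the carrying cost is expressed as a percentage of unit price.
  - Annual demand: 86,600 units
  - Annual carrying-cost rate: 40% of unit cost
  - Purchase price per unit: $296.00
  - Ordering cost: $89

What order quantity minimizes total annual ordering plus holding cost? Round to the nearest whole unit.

Carrying cost H = $296 × 40% = $118.4000/unit/yr
EOQ = √(2DS/H) = √(2 × 86,600 × 89 / 118.4)
    = √(130,192.57) ≈ 360.82

361 units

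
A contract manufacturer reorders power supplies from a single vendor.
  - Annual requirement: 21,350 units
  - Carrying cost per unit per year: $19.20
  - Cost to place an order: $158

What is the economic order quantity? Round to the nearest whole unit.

593 units

2DS/H = 2·21,350·158/19.2 = 351,385.42
EOQ = √351,385.42 ≈ 592.78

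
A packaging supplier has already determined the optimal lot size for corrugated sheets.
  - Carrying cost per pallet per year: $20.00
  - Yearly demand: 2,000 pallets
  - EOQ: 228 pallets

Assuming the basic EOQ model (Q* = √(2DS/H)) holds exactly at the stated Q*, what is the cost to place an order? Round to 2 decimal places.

EOQ relation: Q² = 2DS/H, so rearrange for the unknown.
S = Q²H / (2D) = 228² × 20 / (2 × 2,000) = 259.9200

$259.92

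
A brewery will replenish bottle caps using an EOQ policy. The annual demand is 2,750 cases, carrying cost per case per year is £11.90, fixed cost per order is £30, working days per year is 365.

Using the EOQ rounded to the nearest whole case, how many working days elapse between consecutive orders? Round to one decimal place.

15.7 days

Optimal lot size Q* = (2 × 2,750 × £30 / £11.9)^½ ≈ 117.75 → Q = 118 cases
Days between orders = 365 / (D/Q) = 365 / 23.305 ≈ 15.662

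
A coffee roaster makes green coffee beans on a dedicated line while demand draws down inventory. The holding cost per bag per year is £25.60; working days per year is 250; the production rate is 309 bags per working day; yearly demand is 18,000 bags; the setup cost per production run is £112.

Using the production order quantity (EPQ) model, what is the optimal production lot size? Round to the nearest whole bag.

453 bags

Daily demand d = 18,000/250 = 72.000; p = 309; 1 − d/p = 0.76699
EPQ = √(2DS / (H(1 − d/p)))
    = √(2 × 18,000 × 112 / (25.6 × 0.76699)) ≈ 453.15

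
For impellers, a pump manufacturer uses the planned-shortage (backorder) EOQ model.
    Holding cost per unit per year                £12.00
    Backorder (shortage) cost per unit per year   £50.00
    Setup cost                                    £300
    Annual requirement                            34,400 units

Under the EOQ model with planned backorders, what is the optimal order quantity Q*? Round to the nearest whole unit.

1,460 units

Basic EOQ = √(2·34,400·300/12) = 1,311.488
Backorder adjustment √((H+b)/b) = √((12+50)/50) = 1.1136
Q* = 1,311.488 × 1.1136 ≈ 1,460.41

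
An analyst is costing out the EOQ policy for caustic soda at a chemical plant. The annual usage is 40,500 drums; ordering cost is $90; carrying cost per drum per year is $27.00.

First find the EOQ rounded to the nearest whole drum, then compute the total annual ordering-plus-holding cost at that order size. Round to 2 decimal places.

Q* = √(2·D·S / H) = √(2·40,500·90 / 27) = √270,000.0 ≈ 519.62 → Q = 520 drums
Ordering: D/Q × S = 40,500/520 × $90 = $7,009.62
Holding:  Q/2 × H = 520/2 × $27 = $7,020.00
Total = $7,009.62 + $7,020.00 = $14,029.62

$14,029.62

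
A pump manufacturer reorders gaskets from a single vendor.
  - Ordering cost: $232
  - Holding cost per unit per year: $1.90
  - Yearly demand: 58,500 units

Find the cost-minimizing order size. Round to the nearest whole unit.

Q* = √(2·D·S / H) = √(2·58,500·232 / 1.9) = √14,286,315.8 ≈ 3,779.72

3,780 units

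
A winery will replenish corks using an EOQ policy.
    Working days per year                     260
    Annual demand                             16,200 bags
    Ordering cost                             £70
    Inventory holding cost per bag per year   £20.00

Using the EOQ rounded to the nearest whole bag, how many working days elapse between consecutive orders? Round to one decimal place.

5.4 days

2DS/H = 2·16,200·70/20 = 113,400.00
EOQ = √113,400.00 ≈ 336.75 → Q = 337 bags
T = Q/D × 260 days = 337/16,200 × 260 = 5.409 days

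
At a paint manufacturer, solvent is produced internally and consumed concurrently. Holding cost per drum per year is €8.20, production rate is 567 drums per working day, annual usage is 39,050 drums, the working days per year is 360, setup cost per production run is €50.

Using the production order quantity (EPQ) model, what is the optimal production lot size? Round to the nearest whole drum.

767 drums

Daily demand d = 39,050/360 = 108.472; p = 567; 1 − d/p = 0.80869
EPQ = √(2DS / (H(1 − d/p)))
    = √(2 × 39,050 × 50 / (8.2 × 0.80869)) ≈ 767.38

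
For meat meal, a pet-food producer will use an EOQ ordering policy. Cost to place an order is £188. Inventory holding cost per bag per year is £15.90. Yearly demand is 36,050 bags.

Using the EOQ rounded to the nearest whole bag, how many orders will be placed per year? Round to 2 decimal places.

39.06 orders per year

EOQ = √(2DS/H) = √(2 × 36,050 × 188 / 15.9)
    = √(852,503.14) ≈ 923.31 → Q = 923
N = D/Q = 36,050/923 ≈ 39.057 orders/yr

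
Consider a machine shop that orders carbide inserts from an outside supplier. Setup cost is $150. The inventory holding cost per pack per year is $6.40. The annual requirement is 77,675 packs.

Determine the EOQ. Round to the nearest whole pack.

1,908 packs

Optimal lot size Q* = (2 × 77,675 × $150 / $6.4)^½ ≈ 1,908.14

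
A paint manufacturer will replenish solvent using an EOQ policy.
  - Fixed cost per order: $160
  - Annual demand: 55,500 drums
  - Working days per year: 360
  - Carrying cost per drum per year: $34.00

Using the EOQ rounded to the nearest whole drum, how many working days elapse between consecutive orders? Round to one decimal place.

2DS/H = 2·55,500·160/34 = 522,352.94
EOQ = √522,352.94 ≈ 722.74 → Q = 723 drums
T = Q/D × 360 days = 723/55,500 × 360 = 4.690 days

4.7 days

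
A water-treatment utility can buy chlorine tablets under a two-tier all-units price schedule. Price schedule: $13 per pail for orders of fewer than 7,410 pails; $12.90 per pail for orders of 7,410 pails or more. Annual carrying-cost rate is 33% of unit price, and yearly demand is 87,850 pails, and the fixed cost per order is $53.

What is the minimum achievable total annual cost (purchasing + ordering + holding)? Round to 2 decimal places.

$1,148,370.51

H₁ = 33%×$13 = $4.2900;  H₂ = 33%×$12.90 = $4.2570
EOQ₁ = √(2×87,850×53/4.2900) = 1,473.31  (< 7,410, feasible at tier 1)
EOQ₂ = √(2×87,850×53/4.2570) = 1,479.01  (< 7,410 → use Q = 7,410 at tier-2 price)
TC(tier 1 (EOQ₁), Q≈1,473.3) = $1,148,370.51
TC(tier 2, Q≈7,410.0) = $1,149,665.53
Minimum at tier 1 (EOQ₁): $1,148,370.51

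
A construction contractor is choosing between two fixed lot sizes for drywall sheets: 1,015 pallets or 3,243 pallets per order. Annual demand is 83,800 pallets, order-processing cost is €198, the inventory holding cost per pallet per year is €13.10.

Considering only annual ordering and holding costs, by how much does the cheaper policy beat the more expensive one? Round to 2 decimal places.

€3,362.58

Annual cost at Q: ordering D·S/Q plus holding Q·H/2.
TC(1,015) = (83,800/1,015)×198 + (1,015/2)×13.1 = €22,995.44
TC(3,243) = (83,800/3,243)×198 + (3,243/2)×13.1 = €26,358.02
|ΔTC| = |€22,995.44 − €26,358.02| = €3,362.58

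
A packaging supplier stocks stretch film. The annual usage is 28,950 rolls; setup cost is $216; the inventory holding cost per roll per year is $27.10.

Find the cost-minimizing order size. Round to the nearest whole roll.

Q* = √(2·D·S / H) = √(2·28,950·216 / 27.1) = √461,490.8 ≈ 679.33

679 rolls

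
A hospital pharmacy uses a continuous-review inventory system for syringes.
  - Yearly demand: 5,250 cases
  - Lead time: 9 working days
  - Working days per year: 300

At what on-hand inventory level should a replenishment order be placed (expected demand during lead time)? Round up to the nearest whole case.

158 cases

Daily demand d = 5,250 / 300 = 17.500 cases/day
Demand during lead time = 17.500 × 9 = 157.50
Reorder point = 157.50 → round up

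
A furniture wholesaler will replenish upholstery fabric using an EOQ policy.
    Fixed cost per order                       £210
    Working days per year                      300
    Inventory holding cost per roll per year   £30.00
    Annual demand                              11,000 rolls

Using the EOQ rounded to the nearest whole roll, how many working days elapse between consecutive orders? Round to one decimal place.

10.7 days

Optimal lot size Q* = (2 × 11,000 × £210 / £30)^½ ≈ 392.43 → Q = 392 rolls
T = Q/D × 300 days = 392/11,000 × 300 = 10.691 days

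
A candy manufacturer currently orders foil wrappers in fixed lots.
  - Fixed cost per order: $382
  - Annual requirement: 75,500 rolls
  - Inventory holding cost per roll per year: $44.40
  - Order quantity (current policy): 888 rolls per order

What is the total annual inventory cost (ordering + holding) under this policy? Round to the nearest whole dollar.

$52,192

Ordering: D/Q × S = 75,500/888 × $382 = $32,478.60
Holding:  Q/2 × H = 888/2 × $44.4 = $19,713.60
Total = $32,478.60 + $19,713.60 = $52,192.20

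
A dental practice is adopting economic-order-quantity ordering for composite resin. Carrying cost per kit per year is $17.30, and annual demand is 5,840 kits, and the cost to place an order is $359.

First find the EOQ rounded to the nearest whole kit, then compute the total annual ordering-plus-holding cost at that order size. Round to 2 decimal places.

$8,517.10

Optimal lot size Q* = (2 × 5,840 × $359 / $17.3)^½ ≈ 492.32 → Q = 492 kits
Orders/yr = 5,840/492 = 11.870; ordering cost = 11.870 × $359 = $4,261.30
Average inventory = 492/2 = 246; holding cost = 246 × $17.3 = $4,255.80
Total = $4,261.30 + $4,255.80 = $8,517.10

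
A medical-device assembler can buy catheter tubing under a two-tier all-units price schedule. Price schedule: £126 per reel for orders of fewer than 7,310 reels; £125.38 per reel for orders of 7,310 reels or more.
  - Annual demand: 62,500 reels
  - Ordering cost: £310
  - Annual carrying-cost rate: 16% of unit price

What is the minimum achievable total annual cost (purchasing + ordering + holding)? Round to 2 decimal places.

£7,902,949.96

H₁ = 16%×£126 = £20.1600;  H₂ = 16%×£125.38 = £20.0608
EOQ₁ = √(2×62,500×310/20.1600) = 1,386.41  (< 7,310, feasible at tier 1)
EOQ₂ = √(2×62,500×310/20.0608) = 1,389.83  (< 7,310 → use Q = 7,310 at tier-2 price)
TC(tier 1 (EOQ₁), Q≈1,386.4) = £7,902,949.96
TC(tier 2, Q≈7,310.0) = £7,912,222.70
Minimum at tier 1 (EOQ₁): £7,902,949.96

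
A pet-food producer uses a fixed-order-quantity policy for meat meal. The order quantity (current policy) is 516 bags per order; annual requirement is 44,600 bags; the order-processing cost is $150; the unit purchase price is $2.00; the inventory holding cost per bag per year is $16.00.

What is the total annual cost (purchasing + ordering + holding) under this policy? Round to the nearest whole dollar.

$106,293

Ordering: D/Q × S = 44,600/516 × $150 = $12,965.12
Holding:  Q/2 × H = 516/2 × $16 = $4,128.00
Purchase cost = D·C = 44,600 × 2 = $89,200.00
Total = $12,965.12 + $4,128.00 + $89,200.00 = $106,293.12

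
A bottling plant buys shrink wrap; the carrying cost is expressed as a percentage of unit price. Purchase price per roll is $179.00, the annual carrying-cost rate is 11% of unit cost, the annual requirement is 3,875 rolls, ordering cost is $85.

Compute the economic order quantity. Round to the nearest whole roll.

183 rolls

Carrying cost H = $179 × 11% = $19.6900/roll/yr
EOQ = √(2DS/H) = √(2 × 3,875 × 85 / 19.69)
    = √(33,456.07) ≈ 182.91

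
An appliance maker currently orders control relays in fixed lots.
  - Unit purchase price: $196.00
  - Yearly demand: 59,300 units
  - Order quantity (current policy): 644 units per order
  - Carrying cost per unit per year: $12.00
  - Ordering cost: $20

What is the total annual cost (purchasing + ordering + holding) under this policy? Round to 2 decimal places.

Annual ordering cost = (D/Q)·S = (59,300/644) × 20 = $1,841.61
Annual holding cost  = (Q/2)·H = (644/2) × 12 = $3,864.00
Purchase cost = D·C = 59,300 × 196 = $11,622,800.00
Total = $1,841.61 + $3,864.00 + $11,622,800.00 = $11,628,505.61

$11,628,505.61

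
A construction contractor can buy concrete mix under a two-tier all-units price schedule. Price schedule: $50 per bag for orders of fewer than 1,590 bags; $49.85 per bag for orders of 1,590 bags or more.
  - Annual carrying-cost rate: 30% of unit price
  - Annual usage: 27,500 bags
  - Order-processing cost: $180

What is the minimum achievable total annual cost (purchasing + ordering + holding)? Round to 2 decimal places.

H₁ = 30%×$50 = $15.0000;  H₂ = 30%×$49.85 = $14.9550
EOQ₁ = √(2×27,500×180/15.0000) = 812.40  (< 1,590, feasible at tier 1)
EOQ₂ = √(2×27,500×180/14.9550) = 813.63  (< 1,590 → use Q = 1,590 at tier-2 price)
TC(tier 1 (EOQ₁), Q≈812.4) = $1,387,186.06
TC(tier 2, Q≈1,590.0) = $1,385,877.43
Minimum at tier 2: $1,385,877.43

$1,385,877.43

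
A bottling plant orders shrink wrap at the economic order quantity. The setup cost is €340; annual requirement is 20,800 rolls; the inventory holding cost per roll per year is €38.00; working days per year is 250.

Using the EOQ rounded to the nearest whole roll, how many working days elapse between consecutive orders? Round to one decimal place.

Q* = √(2·D·S / H) = √(2·20,800·340 / 38) = √372,210.5 ≈ 610.09 → Q = 610 rolls
T = Q/D × 250 days = 610/20,800 × 250 = 7.332 days

7.3 days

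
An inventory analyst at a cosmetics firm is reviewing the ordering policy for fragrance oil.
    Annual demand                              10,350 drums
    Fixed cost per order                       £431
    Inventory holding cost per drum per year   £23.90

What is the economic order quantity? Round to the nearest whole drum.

611 drums

EOQ = √(2DS/H) = √(2 × 10,350 × 431 / 23.9)
    = √(373,292.89) ≈ 610.98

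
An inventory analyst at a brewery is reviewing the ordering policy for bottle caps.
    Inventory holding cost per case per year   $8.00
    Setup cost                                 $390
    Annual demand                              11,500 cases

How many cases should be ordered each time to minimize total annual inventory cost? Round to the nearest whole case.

Q* = √(2·D·S / H) = √(2·11,500·390 / 8) = √1,121,250.0 ≈ 1,058.89

1,059 cases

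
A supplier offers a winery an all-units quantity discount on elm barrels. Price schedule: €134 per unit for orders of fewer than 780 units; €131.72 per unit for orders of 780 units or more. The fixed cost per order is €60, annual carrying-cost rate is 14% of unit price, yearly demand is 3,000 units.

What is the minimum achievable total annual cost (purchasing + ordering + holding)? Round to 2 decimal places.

H₁ = 14%×€134 = €18.7600;  H₂ = 14%×€131.72 = €18.4408
EOQ₁ = √(2×3,000×60/18.7600) = 138.53  (< 780, feasible at tier 1)
EOQ₂ = √(2×3,000×60/18.4408) = 139.72  (< 780 → use Q = 780 at tier-2 price)
TC(tier 1 (EOQ₁), Q≈138.5) = €404,598.77
TC(tier 2, Q≈780.0) = €402,582.68
Minimum at tier 2: €402,582.68

€402,582.68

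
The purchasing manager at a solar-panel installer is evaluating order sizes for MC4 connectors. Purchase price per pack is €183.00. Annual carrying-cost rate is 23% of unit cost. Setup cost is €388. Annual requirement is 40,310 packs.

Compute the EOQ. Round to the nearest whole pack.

H = i·C = 0.23 × €183 = €42.0900 per pack-year
EOQ = √(2DS/H) = √(2 × 40,310 × 388 / 42.09)
    = √(743,182.70) ≈ 862.08

862 packs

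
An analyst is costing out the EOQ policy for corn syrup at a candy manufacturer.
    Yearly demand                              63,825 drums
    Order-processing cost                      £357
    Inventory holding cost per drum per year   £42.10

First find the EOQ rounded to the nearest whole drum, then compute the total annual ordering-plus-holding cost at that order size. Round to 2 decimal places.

Optimal lot size Q* = (2 × 63,825 × £357 / £42.1)^½ ≈ 1,040.41 → Q = 1,040 drums
Annual ordering cost = (D/Q)·S = (63,825/1,040) × 357 = £21,909.16
Annual holding cost  = (Q/2)·H = (1,040/2) × 42.1 = £21,892.00
Total = £21,909.16 + £21,892.00 = £43,801.16

£43,801.16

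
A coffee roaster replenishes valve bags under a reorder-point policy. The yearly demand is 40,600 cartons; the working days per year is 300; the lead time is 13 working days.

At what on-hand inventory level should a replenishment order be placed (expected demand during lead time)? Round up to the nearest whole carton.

1,760 cartons

Daily demand d = 40,600 / 300 = 135.333 cartons/day
Demand during lead time = 135.333 × 13 = 1,759.33
Reorder point = 1,759.33 → round up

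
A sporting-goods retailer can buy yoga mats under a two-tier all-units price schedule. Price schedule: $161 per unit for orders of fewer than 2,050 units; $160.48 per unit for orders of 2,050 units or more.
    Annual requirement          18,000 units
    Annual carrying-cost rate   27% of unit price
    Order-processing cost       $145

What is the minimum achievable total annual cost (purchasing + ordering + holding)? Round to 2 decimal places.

$2,913,063.64

H₁ = 27%×$161 = $43.4700;  H₂ = 27%×$160.48 = $43.3296
EOQ₁ = √(2×18,000×145/43.4700) = 346.53  (< 2,050, feasible at tier 1)
EOQ₂ = √(2×18,000×145/43.3296) = 347.09  (< 2,050 → use Q = 2,050 at tier-2 price)
TC(tier 1 (EOQ₁), Q≈346.5) = $2,913,063.64
TC(tier 2, Q≈2,050.0) = $2,934,326.01
Minimum at tier 1 (EOQ₁): $2,913,063.64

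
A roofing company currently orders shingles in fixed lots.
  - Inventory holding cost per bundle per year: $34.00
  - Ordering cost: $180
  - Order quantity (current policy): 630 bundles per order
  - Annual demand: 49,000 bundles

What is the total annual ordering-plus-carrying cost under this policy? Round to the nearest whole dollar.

$24,710

Annual ordering cost = (D/Q)·S = (49,000/630) × 180 = $14,000.00
Annual holding cost  = (Q/2)·H = (630/2) × 34 = $10,710.00
Total = $14,000.00 + $10,710.00 = $24,710.00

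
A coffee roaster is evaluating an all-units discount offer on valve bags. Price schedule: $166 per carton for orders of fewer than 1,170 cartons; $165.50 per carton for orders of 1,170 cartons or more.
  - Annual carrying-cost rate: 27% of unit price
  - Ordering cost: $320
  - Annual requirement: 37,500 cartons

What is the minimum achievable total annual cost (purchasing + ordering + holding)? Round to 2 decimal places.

$6,242,647.14

H₁ = 27%×$166 = $44.8200;  H₂ = 27%×$165.50 = $44.6850
EOQ₁ = √(2×37,500×320/44.8200) = 731.76  (< 1,170, feasible at tier 1)
EOQ₂ = √(2×37,500×320/44.6850) = 732.87  (< 1,170 → use Q = 1,170 at tier-2 price)
TC(tier 1 (EOQ₁), Q≈731.8) = $6,257,797.56
TC(tier 2, Q≈1,170.0) = $6,242,647.14
Minimum at tier 2: $6,242,647.14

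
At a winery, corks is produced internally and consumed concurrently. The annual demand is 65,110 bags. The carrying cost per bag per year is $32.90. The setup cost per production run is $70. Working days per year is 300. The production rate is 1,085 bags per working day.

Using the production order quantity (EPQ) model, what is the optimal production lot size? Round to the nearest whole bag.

589 bags

Daily demand d = 65,110/300 = 217.033; p = 1085; 1 − d/p = 0.79997
EPQ = √(2DS / (H(1 − d/p)))
    = √(2 × 65,110 × 70 / (32.9 × 0.79997)) ≈ 588.51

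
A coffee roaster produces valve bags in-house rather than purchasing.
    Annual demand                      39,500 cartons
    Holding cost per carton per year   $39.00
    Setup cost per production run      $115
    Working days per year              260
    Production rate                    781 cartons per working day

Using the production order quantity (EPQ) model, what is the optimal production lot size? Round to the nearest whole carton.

d = 39,500/260 = 151.9231 cartons/day;  effective holding cost H(1 − d/p) = 39·(1 − 151.9231/781) = 31.41357
Q* = √(2DS / H_eff) = √(2·39,500·115 / 31.41357) ≈ 537.78

538 cartons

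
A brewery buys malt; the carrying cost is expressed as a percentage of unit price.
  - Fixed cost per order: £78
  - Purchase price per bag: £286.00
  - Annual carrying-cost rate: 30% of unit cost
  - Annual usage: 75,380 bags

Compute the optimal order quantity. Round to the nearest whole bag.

Carrying cost H = £286 × 30% = £85.8000/bag/yr
2DS/H = 2·75,380·78/85.8 = 137,054.55
EOQ = √137,054.55 ≈ 370.21

370 bags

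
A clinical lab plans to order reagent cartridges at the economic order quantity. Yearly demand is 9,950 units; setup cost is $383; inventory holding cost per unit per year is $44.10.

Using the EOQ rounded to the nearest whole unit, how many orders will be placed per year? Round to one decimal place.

Optimal lot size Q* = (2 × 9,950 × $383 / $44.1)^½ ≈ 415.73 → Q = 416
Orders per year = D/Q = 9,950 / 416 = 23.918

23.9 orders per year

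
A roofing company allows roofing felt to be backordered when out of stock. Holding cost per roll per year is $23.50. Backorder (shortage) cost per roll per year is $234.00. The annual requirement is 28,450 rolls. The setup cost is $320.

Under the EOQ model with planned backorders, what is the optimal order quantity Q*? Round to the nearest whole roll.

Basic EOQ = √(2·28,450·320/23.5) = 880.232
Backorder adjustment √((H+b)/b) = √((23.5+234)/234) = 1.0490
Q* = 880.232 × 1.0490 ≈ 923.37

923 rolls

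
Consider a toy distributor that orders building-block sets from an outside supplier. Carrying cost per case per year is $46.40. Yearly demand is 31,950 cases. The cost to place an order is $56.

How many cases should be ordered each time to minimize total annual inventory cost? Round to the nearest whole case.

Q* = √(2·D·S / H) = √(2·31,950·56 / 46.4) = √77,120.7 ≈ 277.71

278 cases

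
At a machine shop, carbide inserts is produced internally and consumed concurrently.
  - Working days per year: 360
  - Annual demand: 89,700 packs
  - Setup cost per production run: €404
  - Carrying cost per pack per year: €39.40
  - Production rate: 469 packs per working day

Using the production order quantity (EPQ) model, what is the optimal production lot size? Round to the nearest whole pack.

1,981 packs

d = 89,700/360 = 249.1667 packs/day;  effective holding cost H(1 − d/p) = 39.4·(1 − 249.1667/469) = 18.46787
Q* = √(2DS / H_eff) = √(2·89,700·404 / 18.46787) ≈ 1,981.04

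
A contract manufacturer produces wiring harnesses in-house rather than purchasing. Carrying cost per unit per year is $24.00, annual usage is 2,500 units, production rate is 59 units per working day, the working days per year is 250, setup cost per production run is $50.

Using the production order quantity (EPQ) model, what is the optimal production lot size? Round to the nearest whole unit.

d = 2,500/250 = 10.0000 units/day;  effective holding cost H(1 − d/p) = 24·(1 − 10.0000/59) = 19.93220
Q* = √(2DS / H_eff) = √(2·2,500·50 / 19.93220) ≈ 111.99

112 units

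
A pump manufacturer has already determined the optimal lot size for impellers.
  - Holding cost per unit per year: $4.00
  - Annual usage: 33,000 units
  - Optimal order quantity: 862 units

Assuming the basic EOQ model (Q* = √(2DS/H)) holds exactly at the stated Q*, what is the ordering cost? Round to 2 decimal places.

From Q* = √(2DS/H) ⇒ Q*² = 2DS/H.
S = Q²H / (2D) = 862² × 4 / (2 × 33,000) = 45.0330

$45.03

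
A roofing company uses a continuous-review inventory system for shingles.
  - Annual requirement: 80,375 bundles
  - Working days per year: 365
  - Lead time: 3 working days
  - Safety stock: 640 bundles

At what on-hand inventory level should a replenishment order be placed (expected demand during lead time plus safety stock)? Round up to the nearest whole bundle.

1,301 bundles

Daily demand d = 80,375 / 365 = 220.205 bundles/day
Demand during lead time = 220.205 × 3 = 660.62
Reorder point = 660.62 + 640 = 1,300.62 → round up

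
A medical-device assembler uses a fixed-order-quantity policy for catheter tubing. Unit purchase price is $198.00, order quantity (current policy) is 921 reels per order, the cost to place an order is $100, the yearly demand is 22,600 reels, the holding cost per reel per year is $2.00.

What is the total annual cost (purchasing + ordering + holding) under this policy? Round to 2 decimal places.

$4,478,174.85

Annual ordering cost = (D/Q)·S = (22,600/921) × 100 = $2,453.85
Annual holding cost  = (Q/2)·H = (921/2) × 2 = $921.00
Purchase cost = D·C = 22,600 × 198 = $4,474,800.00
Total = $2,453.85 + $921.00 + $4,474,800.00 = $4,478,174.85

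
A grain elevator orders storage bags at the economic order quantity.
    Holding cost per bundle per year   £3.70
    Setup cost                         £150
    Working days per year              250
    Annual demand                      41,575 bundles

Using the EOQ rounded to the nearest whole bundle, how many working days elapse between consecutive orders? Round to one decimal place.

Q* = √(2·D·S / H) = √(2·41,575·150 / 3.7) = √3,370,945.9 ≈ 1,836.01 → Q = 1,836 bundles
Days between orders = 250 / (D/Q) = 250 / 22.644 ≈ 11.040

11.0 days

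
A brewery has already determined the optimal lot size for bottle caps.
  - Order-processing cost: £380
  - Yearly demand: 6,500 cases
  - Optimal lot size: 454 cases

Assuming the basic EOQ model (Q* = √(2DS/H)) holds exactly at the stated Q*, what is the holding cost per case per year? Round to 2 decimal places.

£23.97

From Q* = √(2DS/H) ⇒ Q*² = 2DS/H.
H = 2DS / Q² = 2 × 6,500 × 380 / 454² = 23.9671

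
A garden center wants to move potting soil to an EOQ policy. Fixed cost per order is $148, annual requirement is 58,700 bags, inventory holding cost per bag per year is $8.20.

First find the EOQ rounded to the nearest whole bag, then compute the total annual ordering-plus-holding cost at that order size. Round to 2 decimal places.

$11,936.36

EOQ = √(2DS/H) = √(2 × 58,700 × 148 / 8.2)
    = √(2,118,926.83) ≈ 1,455.65 → Q = 1,456 bags
Ordering: D/Q × S = 58,700/1,456 × $148 = $5,966.76
Holding:  Q/2 × H = 1,456/2 × $8.2 = $5,969.60
Total = $5,966.76 + $5,969.60 = $11,936.36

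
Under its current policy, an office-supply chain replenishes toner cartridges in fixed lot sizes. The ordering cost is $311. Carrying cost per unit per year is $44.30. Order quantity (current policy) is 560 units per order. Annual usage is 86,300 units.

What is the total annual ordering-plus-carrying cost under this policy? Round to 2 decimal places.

$60,331.32

Ordering: D/Q × S = 86,300/560 × $311 = $47,927.32
Holding:  Q/2 × H = 560/2 × $44.3 = $12,404.00
Total = $47,927.32 + $12,404.00 = $60,331.32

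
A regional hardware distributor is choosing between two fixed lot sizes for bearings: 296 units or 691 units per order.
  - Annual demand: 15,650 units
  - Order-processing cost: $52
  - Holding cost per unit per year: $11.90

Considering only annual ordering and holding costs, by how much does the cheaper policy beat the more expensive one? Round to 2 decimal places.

$778.64

Annual cost at Q: ordering D·S/Q plus holding Q·H/2.
TC(296) = (15,650/296)×52 + (296/2)×11.9 = $4,510.52
TC(691) = (15,650/691)×52 + (691/2)×11.9 = $5,289.16
Lots of 296 are cheaper by $778.64.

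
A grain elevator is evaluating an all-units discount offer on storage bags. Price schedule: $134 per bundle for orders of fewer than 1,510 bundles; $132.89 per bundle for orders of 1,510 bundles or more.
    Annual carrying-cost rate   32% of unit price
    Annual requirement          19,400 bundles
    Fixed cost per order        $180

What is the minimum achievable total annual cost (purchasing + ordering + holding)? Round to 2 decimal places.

$2,612,484.81

H₁ = 32%×$134 = $42.8800;  H₂ = 32%×$132.89 = $42.5248
EOQ₁ = √(2×19,400×180/42.8800) = 403.58  (< 1,510, feasible at tier 1)
EOQ₂ = √(2×19,400×180/42.5248) = 405.26  (< 1,510 → use Q = 1,510 at tier-2 price)
TC(tier 1 (EOQ₁), Q≈403.6) = $2,616,905.31
TC(tier 2, Q≈1,510.0) = $2,612,484.81
Minimum at tier 2: $2,612,484.81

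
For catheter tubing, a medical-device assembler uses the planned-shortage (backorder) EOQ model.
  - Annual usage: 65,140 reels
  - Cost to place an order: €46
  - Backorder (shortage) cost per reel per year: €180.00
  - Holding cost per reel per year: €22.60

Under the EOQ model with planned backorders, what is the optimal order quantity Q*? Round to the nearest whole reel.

Basic EOQ = √(2·65,140·46/22.6) = 514.948
Backorder adjustment √((H+b)/b) = √((22.6+180)/180) = 1.0609
Q* = 514.948 × 1.0609 ≈ 546.32

546 reels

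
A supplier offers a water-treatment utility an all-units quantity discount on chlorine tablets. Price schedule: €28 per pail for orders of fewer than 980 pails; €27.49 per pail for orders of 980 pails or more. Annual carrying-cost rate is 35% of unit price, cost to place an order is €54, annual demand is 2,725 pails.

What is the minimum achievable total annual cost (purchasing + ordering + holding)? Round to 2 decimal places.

€77,998.28

H₁ = 35%×€28 = €9.8000;  H₂ = 35%×€27.49 = €9.6215
EOQ₁ = √(2×2,725×54/9.8000) = 173.29  (< 980, feasible at tier 1)
EOQ₂ = √(2×2,725×54/9.6215) = 174.89  (< 980 → use Q = 980 at tier-2 price)
TC(tier 1 (EOQ₁), Q≈173.3) = €77,998.28
TC(tier 2, Q≈980.0) = €79,774.94
Minimum at tier 1 (EOQ₁): €77,998.28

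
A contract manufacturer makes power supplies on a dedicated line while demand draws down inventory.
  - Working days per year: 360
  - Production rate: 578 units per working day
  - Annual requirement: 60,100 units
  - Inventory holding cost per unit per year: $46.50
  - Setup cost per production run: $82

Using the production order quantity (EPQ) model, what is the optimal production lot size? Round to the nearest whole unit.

Daily demand d = 60,100/360 = 166.944; p = 578; 1 − d/p = 0.71117
EPQ = √(2DS / (H(1 − d/p)))
    = √(2 × 60,100 × 82 / (46.5 × 0.71117)) ≈ 545.94

546 units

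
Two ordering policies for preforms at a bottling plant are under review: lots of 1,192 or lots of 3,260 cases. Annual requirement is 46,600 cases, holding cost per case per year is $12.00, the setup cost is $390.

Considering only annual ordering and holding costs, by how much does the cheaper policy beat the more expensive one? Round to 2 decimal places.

For each Q, cost = (D/Q)·S + (Q/2)·H.
TC(1,192) = (46,600/1,192)×390 + (1,192/2)×12 = $22,398.64
TC(3,260) = (46,600/3,260)×390 + (3,260/2)×12 = $25,134.85
Cheaper: Q = 1,192.  Difference = $2,736.20

$2,736.20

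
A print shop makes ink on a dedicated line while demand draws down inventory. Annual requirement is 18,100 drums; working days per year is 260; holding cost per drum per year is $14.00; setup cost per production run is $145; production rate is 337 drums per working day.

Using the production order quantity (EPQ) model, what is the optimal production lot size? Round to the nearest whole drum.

687 drums

Daily demand d = 18,100/260 = 69.615; p = 337; 1 − d/p = 0.79343
EPQ = √(2DS / (H(1 − d/p)))
    = √(2 × 18,100 × 145 / (14 × 0.79343)) ≈ 687.42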